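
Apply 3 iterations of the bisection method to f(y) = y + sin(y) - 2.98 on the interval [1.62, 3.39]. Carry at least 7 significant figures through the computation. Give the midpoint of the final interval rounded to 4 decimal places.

f(1.620000) = -0.361210, f(3.390000) = 0.164139 (opposite signs)
step 1: m = 2.505000, f(m) = 0.119459 > 0 → root in [1.620000, 2.505000]
step 2: m = 2.062500, f(m) = -0.035970 < 0 → root in [2.062500, 2.505000]
step 3: m = 2.283750, f(m) = 0.060183 > 0 → root in [2.062500, 2.283750]
Midpoint of [2.062500, 2.283750] = 2.173125

2.1731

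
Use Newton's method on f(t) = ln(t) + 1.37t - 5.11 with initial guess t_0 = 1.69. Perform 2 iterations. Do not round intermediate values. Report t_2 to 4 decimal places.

2.9419

f'(t) = 1/t + 1.37
t_0 = 1.690000: f = -2.269971, f' = 1.961716 → t_1 = 1.690000 - (-2.269971)/(1.961716) = 2.847136
t_1 = 2.847136: f = -0.163111, f' = 1.721230 → t_2 = 2.847136 - (-0.163111)/(1.721230) = 2.941900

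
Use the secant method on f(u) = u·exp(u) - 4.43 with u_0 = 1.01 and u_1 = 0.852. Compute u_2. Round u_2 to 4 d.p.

f(u_0) = -1.656943, f(u_1) = -2.432630
u_2 = 0.852000 - (-2.432630)·(0.852000 - 1.010000)/(-2.432630 - (-1.656943)) = 1.347503; f(u_2) = 0.754932

1.3475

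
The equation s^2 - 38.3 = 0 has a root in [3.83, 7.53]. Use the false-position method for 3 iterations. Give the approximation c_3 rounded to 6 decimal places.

f(3.830000) = -23.631100, f(7.530000) = 18.400900
step 1: c = 5.910202, f(c) = -3.369507 < 0 → new bracket [5.910202, 7.530000]
step 2: c = 6.160906, f(c) = -0.343237 < 0 → new bracket [6.160906, 7.530000]
step 3: c = 6.185976, f(c) = -0.033695 < 0 → new bracket [6.185976, 7.530000]

6.185976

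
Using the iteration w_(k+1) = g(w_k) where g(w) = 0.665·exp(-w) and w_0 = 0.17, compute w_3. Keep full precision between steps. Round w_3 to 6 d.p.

w_1 = g(0.170000) = 0.561037
w_2 = g(0.561037) = 0.379460
w_3 = g(0.379460) = 0.455013

0.455013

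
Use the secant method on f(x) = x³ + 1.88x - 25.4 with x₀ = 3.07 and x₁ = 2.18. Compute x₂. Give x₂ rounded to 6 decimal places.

f(x_0) = 9.306043, f(x_1) = -10.941368
x_2 = 2.180000 - (-10.941368)·(2.180000 - 3.070000)/(-10.941368 - (9.306043)) = 2.660941; f(x_2) = -1.556345

2.660941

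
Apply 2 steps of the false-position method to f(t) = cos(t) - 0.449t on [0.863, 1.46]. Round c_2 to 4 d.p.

1.0691

False-position update: c = (a·f(b) − b·f(a))/(f(b) − f(a)); replace the endpoint whose sign matches f(c).
f(0.863000) = 0.262674, f(1.460000) = -0.544970
step 1: c = 1.057165, f(c) = 0.016676 > 0 → new bracket [1.057165, 1.460000]
step 2: c = 1.069126, f(c) = 0.000853 > 0 → new bracket [1.069126, 1.460000]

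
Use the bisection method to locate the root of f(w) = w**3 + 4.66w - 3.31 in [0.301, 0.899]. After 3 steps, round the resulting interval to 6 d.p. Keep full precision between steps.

[0.600000, 0.674750]

f(0.301000) = -1.880069, f(0.899000) = 1.605913 (opposite signs)
step 1: m = 0.600000, f(m) = -0.298000 < 0 → root in [0.600000, 0.899000]
step 2: m = 0.749500, f(m) = 0.603702 > 0 → root in [0.600000, 0.749500]
step 3: m = 0.674750, f(m) = 0.141540 > 0 → root in [0.600000, 0.674750]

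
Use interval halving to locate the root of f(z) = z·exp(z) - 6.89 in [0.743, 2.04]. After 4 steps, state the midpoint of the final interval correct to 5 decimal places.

f(0.743000) = -5.328041, f(2.040000) = 8.798843 (opposite signs)
step 1: m = 1.391500, f(m) = -1.294950 < 0 → root in [1.391500, 2.040000]
step 2: m = 1.715750, f(m) = 2.651019 > 0 → root in [1.391500, 1.715750]
step 3: m = 1.553625, f(m) = 0.456440 > 0 → root in [1.391500, 1.553625]
step 4: m = 1.472562, f(m) = -0.469047 < 0 → root in [1.472562, 1.553625]
Midpoint of [1.472562, 1.553625] = 1.513094

1.51309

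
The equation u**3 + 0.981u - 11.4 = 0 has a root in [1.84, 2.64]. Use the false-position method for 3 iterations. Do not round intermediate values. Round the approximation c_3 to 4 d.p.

False-position update: c = (a·f(b) − b·f(a))/(f(b) − f(a)); replace the endpoint whose sign matches f(c).
f(1.840000) = -3.365456, f(2.640000) = 9.589584
step 1: c = 2.047824, f(c) = -0.803368 < 0 → new bracket [2.047824, 2.640000]
step 2: c = 2.093599, f(c) = -0.169613 < 0 → new bracket [2.093599, 2.640000]
step 3: c = 2.103095, f(c) = -0.034858 < 0 → new bracket [2.103095, 2.640000]

2.1031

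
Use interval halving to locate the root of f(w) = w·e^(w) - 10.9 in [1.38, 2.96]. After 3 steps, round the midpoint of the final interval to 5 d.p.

f(1.380000) = -5.414636, f(2.960000) = 46.221996 (opposite signs)
step 1: m = 2.170000, f(m) = 8.105476 > 0 → root in [1.380000, 2.170000]
step 2: m = 1.775000, f(m) = -0.427001 < 0 → root in [1.775000, 2.170000]
step 3: m = 1.972500, f(m) = 3.279564 > 0 → root in [1.775000, 1.972500]
Midpoint of [1.775000, 1.972500] = 1.873750

1.87375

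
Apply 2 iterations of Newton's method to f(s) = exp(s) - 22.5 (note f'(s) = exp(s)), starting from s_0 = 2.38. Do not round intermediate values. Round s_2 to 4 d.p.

Newton update: s ← s − f(s)/f'(s).
s_0 = 2.380000: f = -11.695097, f' = 10.804903 → s_1 = 2.380000 - (-11.695097)/(10.804903) = 3.462388
s_1 = 3.462388: f = 9.393046, f' = 31.893046 → s_2 = 3.462388 - (9.393046)/(31.893046) = 3.167871

3.1679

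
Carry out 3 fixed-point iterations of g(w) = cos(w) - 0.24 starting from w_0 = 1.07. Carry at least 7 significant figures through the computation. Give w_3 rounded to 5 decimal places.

0.50430

w_1 = g(1.070000) = 0.240124
w_2 = g(0.240124) = 0.731308
w_3 = g(0.731308) = 0.504301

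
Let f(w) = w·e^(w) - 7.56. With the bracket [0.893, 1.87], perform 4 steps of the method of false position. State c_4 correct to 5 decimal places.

f(0.893000) = -5.378896, f(1.870000) = 4.573114
step 1: c = 1.421052, f(c) = -1.674746 < 0 → new bracket [1.421052, 1.870000]
step 2: c = 1.541393, f(c) = -0.360008 < 0 → new bracket [1.541393, 1.870000]
step 3: c = 1.565374, f(c) = -0.070522 < 0 → new bracket [1.565374, 1.870000]
step 4: c = 1.570000, f(c) = -0.013556 < 0 → new bracket [1.570000, 1.870000]

1.57000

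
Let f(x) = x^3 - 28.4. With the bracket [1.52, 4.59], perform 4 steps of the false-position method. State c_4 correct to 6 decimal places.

3.008212

False-position update: c = (a·f(b) − b·f(a))/(f(b) − f(a)); replace the endpoint whose sign matches f(c).
f(1.520000) = -24.888192, f(4.590000) = 68.302579
step 1: c = 2.339896, f(c) = -15.588803 < 0 → new bracket [2.339896, 4.590000]
step 2: c = 2.758013, f(c) = -7.420794 < 0 → new bracket [2.758013, 4.590000]
step 3: c = 2.937546, f(c) = -3.051407 < 0 → new bracket [2.937546, 4.590000]
step 4: c = 3.008212, f(c) = -1.177675 < 0 → new bracket [3.008212, 4.590000]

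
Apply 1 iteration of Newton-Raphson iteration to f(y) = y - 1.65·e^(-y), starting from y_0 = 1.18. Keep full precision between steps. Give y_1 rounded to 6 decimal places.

0.733427

f'(y) = 1 + 1.65·e^(-y)
y_0 = 1.180000: f = 0.672990, f' = 1.507010 → y_1 = 1.180000 - (0.672990)/(1.507010) = 0.733427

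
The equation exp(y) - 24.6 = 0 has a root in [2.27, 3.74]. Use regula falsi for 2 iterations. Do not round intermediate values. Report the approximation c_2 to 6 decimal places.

3.137875

f(2.270000) = -14.920599, f(3.740000) = 17.497990
step 1: c = 2.946565, f(c) = -5.559564 < 0 → new bracket [2.946565, 3.740000]
step 2: c = 3.137875, f(c) = -1.545166 < 0 → new bracket [3.137875, 3.740000]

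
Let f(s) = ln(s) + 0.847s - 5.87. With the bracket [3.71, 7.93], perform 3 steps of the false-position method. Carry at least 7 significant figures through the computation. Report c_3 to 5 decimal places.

5.02448

f(3.710000) = -1.416598, f(7.930000) = 2.917363
step 1: c = 5.089349, f(c) = 0.067828 > 0 → new bracket [3.710000, 5.089349]
step 2: c = 5.026322, f(c) = 0.001983 > 0 → new bracket [3.710000, 5.026322]
step 3: c = 5.024482, f(c) = 0.000058 > 0 → new bracket [3.710000, 5.024482]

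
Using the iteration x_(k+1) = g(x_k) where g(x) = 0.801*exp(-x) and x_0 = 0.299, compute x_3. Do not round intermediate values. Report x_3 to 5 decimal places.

x_1 = g(0.299000) = 0.593989
x_2 = g(0.593989) = 0.442248
x_3 = g(0.442248) = 0.514715

0.51471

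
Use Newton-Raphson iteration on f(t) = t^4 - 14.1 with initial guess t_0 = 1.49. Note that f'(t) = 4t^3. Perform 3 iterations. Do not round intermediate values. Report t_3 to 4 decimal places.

Newton update: t ← t − f(t)/f'(t).
t_0 = 1.490000: f = -9.171156, f' = 13.231796 → t_1 = 1.490000 - (-9.171156)/(13.231796) = 2.183115
t_1 = 2.183115: f = 8.614670, f' = 41.618825 → t_2 = 2.183115 - (8.614670)/(41.618825) = 1.976125
t_2 = 1.976125: f = 1.149579, f' = 30.867637 → t_3 = 1.976125 - (1.149579)/(30.867637) = 1.938883

1.9389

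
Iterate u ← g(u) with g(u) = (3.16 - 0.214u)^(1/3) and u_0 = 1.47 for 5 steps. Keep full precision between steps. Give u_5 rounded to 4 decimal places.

1.4189

u_1 = g(1.470000) = 1.417040
u_2 = g(1.417040) = 1.418919
u_3 = g(1.418919) = 1.418852
u_4 = g(1.418852) = 1.418855
u_5 = g(1.418855) = 1.418855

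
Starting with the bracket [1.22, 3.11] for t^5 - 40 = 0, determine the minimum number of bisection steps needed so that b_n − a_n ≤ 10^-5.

18

Initial width b − a = 3.11 − 1.22 = 1.890000.
After n steps the width is (b−a)/2^n; need (b−a)/2^n ≤ 10^-5.
So n ≥ log₂(1.890000/10^-5) = log₂(189000.0000) ≈ 17.5280.
Hence n = 18.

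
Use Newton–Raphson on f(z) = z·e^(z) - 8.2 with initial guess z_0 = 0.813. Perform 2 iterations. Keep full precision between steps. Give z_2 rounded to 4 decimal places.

1.8946

f'(z) = (z + 1)·e^(z)
z_0 = 0.813000: f = -6.366960, f' = 4.087702 → z_1 = 0.813000 - (-6.366960)/(4.087702) = 2.370589
z_1 = 2.370589: f = 17.174065, f' = 36.077761 → z_2 = 2.370589 - (17.174065)/(36.077761) = 1.894560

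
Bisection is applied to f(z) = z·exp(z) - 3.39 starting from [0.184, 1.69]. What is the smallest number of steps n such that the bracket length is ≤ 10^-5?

Initial width b − a = 1.69 − 0.184 = 1.506000.
After n steps the width is (b−a)/2^n; need (b−a)/2^n ≤ 10^-5.
So n ≥ log₂(1.506000/10^-5) = log₂(150600.0000) ≈ 17.2004.
Hence n = 18.

18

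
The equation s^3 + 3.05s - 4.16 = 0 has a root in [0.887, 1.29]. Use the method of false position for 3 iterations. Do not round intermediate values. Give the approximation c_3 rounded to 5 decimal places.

1.01774

False-position update: c = (a·f(b) − b·f(a))/(f(b) − f(a)); replace the endpoint whose sign matches f(c).
f(0.887000) = -0.756786, f(1.290000) = 1.921189
step 1: c = 1.000886, f(c) = -0.104635 < 0 → new bracket [1.000886, 1.290000]
step 2: c = 1.015819, f(c) = -0.013539 < 0 → new bracket [1.015819, 1.290000]
step 3: c = 1.017738, f(c) = -0.001736 < 0 → new bracket [1.017738, 1.290000]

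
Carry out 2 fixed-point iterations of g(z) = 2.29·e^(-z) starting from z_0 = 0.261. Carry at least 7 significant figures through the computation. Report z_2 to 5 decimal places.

0.39243

z_1 = g(0.261000) = 1.763943
z_2 = g(1.763943) = 0.392432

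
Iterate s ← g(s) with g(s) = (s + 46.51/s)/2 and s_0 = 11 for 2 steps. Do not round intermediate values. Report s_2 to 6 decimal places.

s_1 = g(11.000000) = 7.614091
s_2 = g(7.614091) = 6.861251

6.861251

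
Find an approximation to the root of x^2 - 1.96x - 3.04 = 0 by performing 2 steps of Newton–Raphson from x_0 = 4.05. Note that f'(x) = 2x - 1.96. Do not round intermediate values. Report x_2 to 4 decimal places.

Newton update: x ← x − f(x)/f'(x).
x_0 = 4.050000: f = 5.424500, f' = 6.140000 → x_1 = 4.050000 - (5.424500)/(6.140000) = 3.166531
x_1 = 3.166531: f = 0.780518, f' = 4.373062 → x_2 = 3.166531 - (0.780518)/(4.373062) = 2.988048

2.9880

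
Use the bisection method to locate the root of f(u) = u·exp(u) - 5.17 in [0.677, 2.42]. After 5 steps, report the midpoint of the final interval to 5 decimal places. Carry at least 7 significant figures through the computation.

1.35786

f(0.677000) = -3.837688, f(2.420000) = 22.044980 (opposite signs)
step 1: m = 1.548500, f(m) = 2.114776 > 0 → root in [0.677000, 1.548500]
step 2: m = 1.112750, f(m) = -1.784220 < 0 → root in [1.112750, 1.548500]
step 3: m = 1.330625, f(m) = -0.135704 < 0 → root in [1.330625, 1.548500]
step 4: m = 1.439563, f(m) = 0.903298 > 0 → root in [1.330625, 1.439563]
step 5: m = 1.385094, f(m) = 0.363727 > 0 → root in [1.330625, 1.385094]
Midpoint of [1.330625, 1.385094] = 1.357859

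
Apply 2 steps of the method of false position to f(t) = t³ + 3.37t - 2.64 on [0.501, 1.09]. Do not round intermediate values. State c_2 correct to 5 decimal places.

0.68164

f(0.501000) = -0.825878, f(1.090000) = 2.328329
step 1: c = 0.655220, f(c) = -0.150613 < 0 → new bracket [0.655220, 1.090000]
step 2: c = 0.681636, f(c) = -0.026179 < 0 → new bracket [0.681636, 1.090000]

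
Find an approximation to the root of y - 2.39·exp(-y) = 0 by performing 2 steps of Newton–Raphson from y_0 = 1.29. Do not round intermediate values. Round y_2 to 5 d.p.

f'(y) = 1 + 2.39·exp(-y)
y_0 = 1.290000: f = 0.632103, f' = 1.657897 → y_1 = 1.290000 - (0.632103)/(1.657897) = 0.908732
y_1 = 0.908732: f = -0.054521, f' = 1.963253 → y_2 = 0.908732 - (-0.054521)/(1.963253) = 0.936503

0.93650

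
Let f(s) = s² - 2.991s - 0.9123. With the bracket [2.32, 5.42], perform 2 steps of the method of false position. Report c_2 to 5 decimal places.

3.09449

f(2.320000) = -2.469020, f(5.420000) = 12.252880
step 1: c = 2.839903, f(c) = -1.341400 < 0 → new bracket [2.839903, 5.420000]
step 2: c = 3.094491, f(c) = -0.592047 < 0 → new bracket [3.094491, 5.420000]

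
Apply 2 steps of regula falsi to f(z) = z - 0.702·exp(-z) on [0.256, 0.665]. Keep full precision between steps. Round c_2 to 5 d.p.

f(0.256000) = -0.287448, f(0.665000) = 0.303980
step 1: c = 0.454784, f(c) = 0.009305 > 0 → new bracket [0.256000, 0.454784]
step 2: c = 0.448551, f(c) = 0.000287 > 0 → new bracket [0.256000, 0.448551]

0.44855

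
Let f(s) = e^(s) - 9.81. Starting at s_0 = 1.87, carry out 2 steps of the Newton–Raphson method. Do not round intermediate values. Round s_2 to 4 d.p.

f'(s) = e^(s)
s_0 = 1.870000: f = -3.321704, f' = 6.488296 → s_1 = 1.870000 - (-3.321704)/(6.488296) = 2.381953
s_1 = 2.381953: f = 1.016027, f' = 10.826027 → s_2 = 2.381953 - (1.016027)/(10.826027) = 2.288103

2.2881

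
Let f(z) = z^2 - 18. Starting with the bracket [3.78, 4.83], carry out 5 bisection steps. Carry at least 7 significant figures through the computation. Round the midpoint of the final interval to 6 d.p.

f(3.780000) = -3.711600, f(4.830000) = 5.328900 (opposite signs)
step 1: m = 4.305000, f(m) = 0.533025 > 0 → root in [3.780000, 4.305000]
step 2: m = 4.042500, f(m) = -1.658194 < 0 → root in [4.042500, 4.305000]
step 3: m = 4.173750, f(m) = -0.579811 < 0 → root in [4.173750, 4.305000]
step 4: m = 4.239375, f(m) = -0.027700 < 0 → root in [4.239375, 4.305000]
step 5: m = 4.272187, f(m) = 0.251586 > 0 → root in [4.239375, 4.272187]
Midpoint of [4.239375, 4.272187] = 4.255781

4.255781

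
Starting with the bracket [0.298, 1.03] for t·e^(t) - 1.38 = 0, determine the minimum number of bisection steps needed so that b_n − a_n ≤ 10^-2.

Initial width b − a = 1.03 − 0.298 = 0.732000.
After n steps the width is (b−a)/2^n; need (b−a)/2^n ≤ 10^-2.
So n ≥ log₂(0.732000/10^-2) = log₂(73.2000) ≈ 6.1938.
Hence n = 7.

7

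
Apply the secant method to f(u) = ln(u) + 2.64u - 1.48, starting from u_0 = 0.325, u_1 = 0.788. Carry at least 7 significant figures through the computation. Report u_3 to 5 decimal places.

f(u_0) = -1.745930, f(u_1) = 0.362063
u_2 = 0.788000 - (0.362063)·(0.788000 - 0.325000)/(0.362063 - (-1.745930)) = 0.708476; f(u_2) = 0.045739
u_3 = 0.708476 - (0.045739)·(0.708476 - 0.788000)/(0.045739 - (0.362063)) = 0.696978; f(u_3) = -0.000981

0.69698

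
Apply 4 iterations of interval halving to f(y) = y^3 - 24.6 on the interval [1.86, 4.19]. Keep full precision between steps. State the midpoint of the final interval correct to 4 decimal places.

f(1.860000) = -18.165144, f(4.190000) = 48.960059 (opposite signs)
step 1: m = 3.025000, f(m) = 3.080641 > 0 → root in [1.860000, 3.025000]
step 2: m = 2.442500, f(m) = -10.028518 < 0 → root in [2.442500, 3.025000]
step 3: m = 2.733750, f(m) = -4.169623 < 0 → root in [2.733750, 3.025000]
step 4: m = 2.879375, f(m) = -0.727677 < 0 → root in [2.879375, 3.025000]
Midpoint of [2.879375, 3.025000] = 2.952188

2.9522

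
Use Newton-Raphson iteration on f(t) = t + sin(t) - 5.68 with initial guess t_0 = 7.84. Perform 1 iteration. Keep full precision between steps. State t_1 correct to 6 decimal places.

Newton update: t ← t − f(t)/f'(t).
f'(t) = 1 + cos(t)
t_0 = 7.840000: f = 3.159902, f' = 1.013981 → t_1 = 7.840000 - (3.159902)/(1.013981) = 4.723668

4.723668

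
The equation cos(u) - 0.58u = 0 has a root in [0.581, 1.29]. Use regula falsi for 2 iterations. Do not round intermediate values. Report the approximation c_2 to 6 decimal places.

f(0.581000) = 0.498934, f(1.290000) = -0.471079
step 1: c = 0.945680, f(c) = 0.036697 > 0 → new bracket [0.945680, 1.290000]
step 2: c = 0.970564, f(c) = 0.001907 > 0 → new bracket [0.970564, 1.290000]

0.970564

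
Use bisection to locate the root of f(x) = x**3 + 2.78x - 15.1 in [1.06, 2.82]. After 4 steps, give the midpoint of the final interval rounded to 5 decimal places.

f(1.060000) = -10.962184, f(2.820000) = 15.165368 (opposite signs)
step 1: m = 1.940000, f(m) = -2.405416 < 0 → root in [1.940000, 2.820000]
step 2: m = 2.380000, f(m) = 4.997672 > 0 → root in [1.940000, 2.380000]
step 3: m = 2.160000, f(m) = 0.982496 > 0 → root in [1.940000, 2.160000]
step 4: m = 2.050000, f(m) = -0.785875 < 0 → root in [2.050000, 2.160000]
Midpoint of [2.050000, 2.160000] = 2.105000

2.10500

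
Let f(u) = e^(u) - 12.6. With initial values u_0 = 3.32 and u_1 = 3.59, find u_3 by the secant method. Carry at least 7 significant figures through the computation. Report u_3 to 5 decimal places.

f(u_0) = 15.060351, f(u_1) = 23.634076
u_2 = 3.590000 - (23.634076)·(3.590000 - 3.320000)/(23.634076 - (15.060351)) = 2.845726; f(u_2) = 4.614052
u_3 = 2.845726 - (4.614052)·(2.845726 - 3.590000)/(4.614052 - (23.634076)) = 2.665173; f(u_3) = 1.770439

2.66517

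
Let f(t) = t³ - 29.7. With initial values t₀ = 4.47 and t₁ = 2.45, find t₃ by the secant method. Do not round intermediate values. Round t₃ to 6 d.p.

Secant update: t_(k+1) = t_k − f(t_k)·(t_k − t_(k-1))/(f(t_k) − f(t_(k-1))).
f(t_0) = 59.614623, f(t_1) = -14.993875
t_2 = 2.450000 - (-14.993875)·(2.450000 - 4.470000)/(-14.993875 - (59.614623)) = 2.855954; f(t_2) = -6.405485
t_3 = 2.855954 - (-6.405485)·(2.855954 - 2.450000)/(-6.405485 - (-14.993875)) = 3.158727; f(t_3) = 1.816381

3.158727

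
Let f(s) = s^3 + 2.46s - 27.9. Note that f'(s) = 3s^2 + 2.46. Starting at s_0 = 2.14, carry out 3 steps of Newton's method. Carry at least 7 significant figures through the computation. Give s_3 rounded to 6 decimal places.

Newton update: s ← s − f(s)/f'(s).
s_0 = 2.140000: f = -12.835256, f' = 16.198800 → s_1 = 2.140000 - (-12.835256)/(16.198800) = 2.932358
s_1 = 2.932358: f = 4.528149, f' = 28.256178 → s_2 = 2.932358 - (4.528149)/(28.256178) = 2.772105
s_2 = 2.772105: f = 0.221804, f' = 25.513699 → s_3 = 2.772105 - (0.221804)/(25.513699) = 2.763412

2.763412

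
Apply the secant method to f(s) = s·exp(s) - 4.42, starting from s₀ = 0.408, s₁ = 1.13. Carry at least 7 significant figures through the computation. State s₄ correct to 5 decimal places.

Secant update: s_(k+1) = s_k − f(s_k)·(s_k − s_(k-1))/(f(s_k) − f(s_(k-1))).
f(s_0) = -3.806447, f(s_1) = -0.921908
s_2 = 1.130000 - (-0.921908)·(1.130000 - 0.408000)/(-0.921908 - (-3.806447)) = 1.360754; f(s_2) = 0.885756
s_3 = 1.360754 - (0.885756)·(1.360754 - 1.130000)/(0.885756 - (-0.921908)) = 1.247684; f(s_3) = -0.075227
s_4 = 1.247684 - (-0.075227)·(1.247684 - 1.360754)/(-0.075227 - (0.885756)) = 1.256535; f(s_4) = -0.005503

1.25654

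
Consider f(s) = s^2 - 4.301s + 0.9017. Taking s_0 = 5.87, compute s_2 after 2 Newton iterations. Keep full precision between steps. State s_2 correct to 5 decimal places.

4.11930

Newton update: s ← s − f(s)/f'(s).
f'(s) = 2s - 4.301
s_0 = 5.870000: f = 10.111730, f' = 7.439000 → s_1 = 5.870000 - (10.111730)/(7.439000) = 4.510714
s_1 = 4.510714: f = 1.847659, f' = 4.720428 → s_2 = 4.510714 - (1.847659)/(4.720428) = 4.119296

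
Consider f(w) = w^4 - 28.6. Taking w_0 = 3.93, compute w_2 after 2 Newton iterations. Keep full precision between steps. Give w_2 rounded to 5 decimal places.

2.54722

f'(w) = 4w^3
w_0 = 3.930000: f = 209.944936, f' = 242.793828 → w_1 = 3.930000 - (209.944936)/(242.793828) = 3.065295
w_1 = 3.065295: f = 59.685492, f' = 115.206504 → w_2 = 3.065295 - (59.685492)/(115.206504) = 2.547221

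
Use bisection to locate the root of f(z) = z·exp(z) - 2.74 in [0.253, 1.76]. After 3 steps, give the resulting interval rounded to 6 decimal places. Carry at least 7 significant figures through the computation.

[0.818125, 1.006500]

f(0.253000) = -2.414166, f(1.760000) = 7.489890 (opposite signs)
step 1: m = 1.006500, f(m) = 0.013792 > 0 → root in [0.253000, 1.006500]
step 2: m = 0.629750, f(m) = -1.557870 < 0 → root in [0.629750, 1.006500]
step 3: m = 0.818125, f(m) = -0.885927 < 0 → root in [0.818125, 1.006500]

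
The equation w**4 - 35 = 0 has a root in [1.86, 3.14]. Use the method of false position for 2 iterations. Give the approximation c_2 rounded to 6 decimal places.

2.349699

False-position update: c = (a·f(b) − b·f(a))/(f(b) − f(a)); replace the endpoint whose sign matches f(c).
f(1.860000) = -23.031168, f(3.140000) = 62.211712
step 1: c = 2.205834, f(c) = -11.324924 < 0 → new bracket [2.205834, 3.140000]
step 2: c = 2.349699, f(c) = -4.517604 < 0 → new bracket [2.349699, 3.140000]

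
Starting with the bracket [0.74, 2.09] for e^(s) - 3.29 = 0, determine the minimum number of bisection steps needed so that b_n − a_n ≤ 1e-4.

Initial width b − a = 2.09 − 0.74 = 1.350000.
After n steps the width is (b−a)/2^n; need (b−a)/2^n ≤ 1e-4.
So n ≥ log₂(1.350000/1e-4) = log₂(13500.0000) ≈ 13.7207.
Hence n = 14.

14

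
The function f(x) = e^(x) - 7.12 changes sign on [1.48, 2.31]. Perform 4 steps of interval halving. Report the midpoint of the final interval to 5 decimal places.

1.97281

f(1.480000) = -2.727054, f(2.310000) = 2.954425 (opposite signs)
step 1: m = 1.895000, f(m) = -0.467452 < 0 → root in [1.895000, 2.310000]
step 2: m = 2.102500, f(m) = 1.066611 > 0 → root in [1.895000, 2.102500]
step 3: m = 1.998750, f(m) = 0.259826 > 0 → root in [1.895000, 1.998750]
step 4: m = 1.946875, f(m) = -0.113243 < 0 → root in [1.946875, 1.998750]
Midpoint of [1.946875, 1.998750] = 1.972812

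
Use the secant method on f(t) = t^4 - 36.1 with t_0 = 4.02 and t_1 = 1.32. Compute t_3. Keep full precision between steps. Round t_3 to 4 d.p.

3.7713

f(t_0) = 225.058528, f(t_1) = -33.064042
t_2 = 1.320000 - (-33.064042)·(1.320000 - 4.020000)/(-33.064042 - (225.058528)) = 1.665855; f(t_2) = -28.398975
t_3 = 1.665855 - (-28.398975)·(1.665855 - 1.320000)/(-28.398975 - (-33.064042)) = 3.771274; f(t_3) = 166.179652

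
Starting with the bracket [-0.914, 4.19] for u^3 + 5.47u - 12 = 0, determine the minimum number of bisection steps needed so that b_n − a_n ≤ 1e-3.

13

Initial width b − a = 4.19 − -0.914 = 5.104000.
After n steps the width is (b−a)/2^n; need (b−a)/2^n ≤ 1e-3.
So n ≥ log₂(5.104000/1e-3) = log₂(5104.0000) ≈ 12.3174.
Hence n = 13.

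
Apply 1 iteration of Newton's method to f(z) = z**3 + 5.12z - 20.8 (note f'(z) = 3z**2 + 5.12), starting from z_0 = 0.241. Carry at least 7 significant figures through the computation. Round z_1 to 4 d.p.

Newton update: z ← z − f(z)/f'(z).
z_0 = 0.241000: f = -19.552082, f' = 5.294243 → z_1 = 0.241000 - (-19.552082)/(5.294243) = 3.934084

3.9341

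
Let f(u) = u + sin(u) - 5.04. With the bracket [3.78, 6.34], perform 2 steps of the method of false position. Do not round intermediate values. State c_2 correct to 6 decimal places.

f(3.780000) = -1.855917, f(6.340000) = 1.356784
step 1: c = 5.258864, f(c) = -0.635498 < 0 → new bracket [5.258864, 6.340000]
step 2: c = 5.603725, f(c) = -0.064649 < 0 → new bracket [5.603725, 6.340000]

5.603725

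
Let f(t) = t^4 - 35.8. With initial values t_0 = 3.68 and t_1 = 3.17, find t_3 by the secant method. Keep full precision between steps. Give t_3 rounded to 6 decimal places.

2.549815

f(t_0) = 147.596598, f(t_1) = 65.180391
t_2 = 3.170000 - (65.180391)·(3.170000 - 3.680000)/(65.180391 - (147.596598)) = 2.766657; f(t_2) = 22.789701
t_3 = 2.766657 - (22.789701)·(2.766657 - 3.170000)/(22.789701 - (65.180391)) = 2.549815; f(t_3) = 6.470262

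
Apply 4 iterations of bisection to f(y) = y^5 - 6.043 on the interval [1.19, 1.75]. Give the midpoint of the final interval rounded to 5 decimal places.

f(1.190000) = -3.656646, f(1.750000) = 10.370086 (opposite signs)
step 1: m = 1.470000, f(m) = 0.821149 > 0 → root in [1.190000, 1.470000]
step 2: m = 1.330000, f(m) = -1.881420 < 0 → root in [1.330000, 1.470000]
step 3: m = 1.400000, f(m) = -0.664760 < 0 → root in [1.400000, 1.470000]
step 4: m = 1.435000, f(m) = 0.041985 > 0 → root in [1.400000, 1.435000]
Midpoint of [1.400000, 1.435000] = 1.417500

1.41750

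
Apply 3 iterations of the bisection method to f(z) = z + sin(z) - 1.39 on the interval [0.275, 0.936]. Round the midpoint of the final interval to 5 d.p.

0.72944

f(0.275000) = -0.843453, f(0.936000) = 0.351192 (opposite signs)
step 1: m = 0.605500, f(m) = -0.215327 < 0 → root in [0.605500, 0.936000]
step 2: m = 0.770750, f(m) = 0.077423 > 0 → root in [0.605500, 0.770750]
step 3: m = 0.688125, f(m) = -0.066785 < 0 → root in [0.688125, 0.770750]
Midpoint of [0.688125, 0.770750] = 0.729438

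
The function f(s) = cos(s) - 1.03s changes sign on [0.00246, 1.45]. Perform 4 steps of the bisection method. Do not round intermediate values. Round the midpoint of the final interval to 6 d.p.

0.680994

f(0.002460) = 0.997463, f(1.450000) = -1.372997 (opposite signs)
step 1: m = 0.726230, f(m) = -0.000334 < 0 → root in [0.002460, 0.726230]
step 2: m = 0.364345, f(m) = 0.559082 > 0 → root in [0.364345, 0.726230]
step 3: m = 0.545287, f(m) = 0.293332 > 0 → root in [0.545287, 0.726230]
step 4: m = 0.635759, f(m) = 0.149790 > 0 → root in [0.635759, 0.726230]
Midpoint of [0.635759, 0.726230] = 0.680994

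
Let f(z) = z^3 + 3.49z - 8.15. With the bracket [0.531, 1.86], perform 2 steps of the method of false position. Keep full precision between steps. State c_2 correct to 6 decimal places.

False-position update: c = (a·f(b) − b·f(a))/(f(b) − f(a)); replace the endpoint whose sign matches f(c).
f(0.531000) = -6.147089, f(1.860000) = 4.776256
step 1: c = 1.278892, f(c) = -1.594957 < 0 → new bracket [1.278892, 1.860000]
step 2: c = 1.424365, f(c) = -0.289189 < 0 → new bracket [1.424365, 1.860000]

1.424365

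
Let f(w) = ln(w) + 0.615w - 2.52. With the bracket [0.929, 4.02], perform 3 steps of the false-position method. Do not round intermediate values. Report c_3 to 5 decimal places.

f(0.929000) = -2.022312, f(4.020000) = 1.343582
step 1: c = 2.786149, f(c) = 0.218142 > 0 → new bracket [0.929000, 2.786149]
step 2: c = 2.605327, f(c) = 0.039835 > 0 → new bracket [0.929000, 2.605327]
step 3: c = 2.572946, f(c) = 0.007413 > 0 → new bracket [0.929000, 2.572946]

2.57295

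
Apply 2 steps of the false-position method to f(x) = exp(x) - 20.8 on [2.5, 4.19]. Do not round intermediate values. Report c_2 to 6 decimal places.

2.907564

f(2.500000) = -8.617506, f(4.190000) = 45.222791
step 1: c = 2.770496, f(c) = -4.833448 < 0 → new bracket [2.770496, 4.190000]
step 2: c = 2.907564, f(c) = -2.487867 < 0 → new bracket [2.907564, 4.190000]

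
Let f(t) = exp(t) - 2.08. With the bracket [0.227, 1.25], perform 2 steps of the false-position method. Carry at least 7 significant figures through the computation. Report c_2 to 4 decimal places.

0.7016

False-position update: c = (a·f(b) − b·f(a))/(f(b) − f(a)); replace the endpoint whose sign matches f(c).
f(0.227000) = -0.825170, f(1.250000) = 1.410343
step 1: c = 0.604609, f(c) = -0.249464 < 0 → new bracket [0.604609, 1.250000]
step 2: c = 0.701609, f(c) = -0.063004 < 0 → new bracket [0.701609, 1.250000]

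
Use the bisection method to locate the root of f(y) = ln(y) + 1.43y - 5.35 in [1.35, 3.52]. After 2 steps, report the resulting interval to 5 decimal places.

f(1.350000) = -3.119395, f(3.520000) = 0.942061 (opposite signs)
step 1: m = 2.435000, f(m) = -0.978003 < 0 → root in [2.435000, 3.520000]
step 2: m = 2.977500, f(m) = -0.001091 < 0 → root in [2.977500, 3.520000]

[2.97750, 3.52000]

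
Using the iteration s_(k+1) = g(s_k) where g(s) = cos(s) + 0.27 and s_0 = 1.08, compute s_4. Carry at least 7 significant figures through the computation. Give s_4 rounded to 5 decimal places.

0.96389

s_1 = g(1.080000) = 0.741328
s_2 = g(0.741328) = 1.007572
s_3 = g(1.007572) = 0.803915
s_4 = g(0.803915) = 0.963893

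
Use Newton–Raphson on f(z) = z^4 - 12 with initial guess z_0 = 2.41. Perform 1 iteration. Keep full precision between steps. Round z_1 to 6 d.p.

Newton update: z ← z − f(z)/f'(z).
f'(z) = 4z^3
z_0 = 2.410000: f = 21.734026, f' = 55.990084 → z_1 = 2.410000 - (21.734026)/(55.990084) = 2.021824

2.021824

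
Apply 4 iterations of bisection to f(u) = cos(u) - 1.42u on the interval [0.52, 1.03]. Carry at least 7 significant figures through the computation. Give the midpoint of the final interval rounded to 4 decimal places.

0.5997

f(0.520000) = 0.129419, f(1.030000) = -0.947781 (opposite signs)
step 1: m = 0.775000, f(m) = -0.386079 < 0 → root in [0.520000, 0.775000]
step 2: m = 0.647500, f(m) = -0.121856 < 0 → root in [0.520000, 0.647500]
step 3: m = 0.583750, f(m) = 0.005477 > 0 → root in [0.583750, 0.647500]
step 4: m = 0.615625, f(m) = -0.057775 < 0 → root in [0.583750, 0.615625]
Midpoint of [0.583750, 0.615625] = 0.599687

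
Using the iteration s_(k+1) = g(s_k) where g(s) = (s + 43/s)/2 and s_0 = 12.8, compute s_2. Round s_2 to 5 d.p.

6.70084

s_1 = g(12.800000) = 8.079688
s_2 = g(8.079688) = 6.700838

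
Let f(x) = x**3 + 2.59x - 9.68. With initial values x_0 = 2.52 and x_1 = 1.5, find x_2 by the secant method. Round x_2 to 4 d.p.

f(x_0) = 12.849808, f(x_1) = -2.420000
x_2 = 1.500000 - (-2.420000)·(1.500000 - 2.520000)/(-2.420000 - (12.849808)) = 1.661652; f(x_2) = -0.788351

1.6617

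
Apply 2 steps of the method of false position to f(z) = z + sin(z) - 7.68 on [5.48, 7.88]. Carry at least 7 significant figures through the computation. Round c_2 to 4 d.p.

f(5.480000) = -2.919572, f(7.880000) = 1.199662
step 1: c = 7.181038, f(c) = 0.283028 > 0 → new bracket [5.480000, 7.181038]
step 2: c = 7.030710, f(c) = 0.030535 > 0 → new bracket [5.480000, 7.030710]

7.0307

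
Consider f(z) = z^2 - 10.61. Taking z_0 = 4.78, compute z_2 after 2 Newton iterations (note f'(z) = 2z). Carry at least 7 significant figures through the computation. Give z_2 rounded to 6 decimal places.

z_0 = 4.780000: f = 12.238400, f' = 9.560000 → z_1 = 4.780000 - (12.238400)/(9.560000) = 3.499833
z_1 = 3.499833: f = 1.638828, f' = 6.999665 → z_2 = 3.499833 - (1.638828)/(6.999665) = 3.265703

3.265703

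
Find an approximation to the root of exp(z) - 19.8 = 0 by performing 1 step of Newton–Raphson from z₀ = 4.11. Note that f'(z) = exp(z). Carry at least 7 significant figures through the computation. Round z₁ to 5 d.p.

z_0 = 4.110000: f = 41.146718, f' = 60.946718 → z_1 = 4.110000 - (41.146718)/(60.946718) = 3.434874

3.43487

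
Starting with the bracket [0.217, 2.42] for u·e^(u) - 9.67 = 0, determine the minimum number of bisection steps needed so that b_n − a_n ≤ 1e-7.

Initial width b − a = 2.42 − 0.217 = 2.203000.
After n steps the width is (b−a)/2^n; need (b−a)/2^n ≤ 1e-7.
So n ≥ log₂(2.203000/1e-7) = log₂(22030000.0000) ≈ 24.3930.
Hence n = 25.

25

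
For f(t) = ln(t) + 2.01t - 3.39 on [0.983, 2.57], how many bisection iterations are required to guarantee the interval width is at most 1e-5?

Initial width b − a = 2.57 − 0.983 = 1.587000.
After n steps the width is (b−a)/2^n; need (b−a)/2^n ≤ 1e-5.
So n ≥ log₂(1.587000/1e-5) = log₂(158700.0000) ≈ 17.2759.
Hence n = 18.

18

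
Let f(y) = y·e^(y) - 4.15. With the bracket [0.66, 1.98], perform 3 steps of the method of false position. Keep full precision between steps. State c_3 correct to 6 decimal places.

f(0.660000) = -2.873037, f(1.980000) = 10.190631
step 1: c = 0.950302, f(c) = -1.692053 < 0 → new bracket [0.950302, 1.980000]
step 2: c = 1.096927, f(c) = -0.864758 < 0 → new bracket [1.096927, 1.980000]
step 3: c = 1.166002, f(c) = -0.408142 < 0 → new bracket [1.166002, 1.980000]

1.166002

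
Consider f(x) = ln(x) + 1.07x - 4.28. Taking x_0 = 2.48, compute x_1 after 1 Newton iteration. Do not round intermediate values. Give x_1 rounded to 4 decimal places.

f'(x) = 1/x + 1.07
x_0 = 2.480000: f = -0.718141, f' = 1.473226 → x_1 = 2.480000 - (-0.718141)/(1.473226) = 2.967462

2.9675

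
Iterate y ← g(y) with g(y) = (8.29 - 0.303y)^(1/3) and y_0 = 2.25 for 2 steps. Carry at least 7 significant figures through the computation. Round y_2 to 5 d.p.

1.97417

y_1 = g(2.250000) = 1.966806
y_2 = g(1.966806) = 1.974173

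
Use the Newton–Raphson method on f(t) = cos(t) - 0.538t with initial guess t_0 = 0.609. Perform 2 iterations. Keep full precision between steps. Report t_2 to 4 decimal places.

f'(t) = -sin(t) - 0.538
t_0 = 0.609000: f = 0.492578, f' = -1.110048 → t_1 = 0.609000 - (0.492578)/(-1.110048) = 1.052745
t_1 = 1.052745: f = -0.071189, f' = -1.406786 → t_2 = 1.052745 - (-0.071189)/(-1.406786) = 1.002141

1.0021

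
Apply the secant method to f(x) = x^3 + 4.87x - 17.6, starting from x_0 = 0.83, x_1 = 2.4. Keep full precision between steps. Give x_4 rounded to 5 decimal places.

f(x_0) = -12.986113, f(x_1) = 7.912000
x_2 = 2.400000 - (7.912000)·(2.400000 - 0.830000)/(7.912000 - (-12.986113)) = 1.805600; f(x_2) = -2.920128
x_3 = 1.805600 - (-2.920128)·(1.805600 - 2.400000)/(-2.920128 - (7.912000)) = 1.965838; f(x_3) = -0.429343
x_4 = 1.965838 - (-0.429343)·(1.965838 - 1.805600)/(-0.429343 - (-2.920128)) = 1.993459; f(x_4) = 0.029913

1.99346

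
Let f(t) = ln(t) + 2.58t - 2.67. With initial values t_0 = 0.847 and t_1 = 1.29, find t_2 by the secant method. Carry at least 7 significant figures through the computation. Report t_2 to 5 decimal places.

1.03138

f(t_0) = -0.650795, f(t_1) = 0.912842
t_2 = 1.290000 - (0.912842)·(1.290000 - 0.847000)/(0.912842 - (-0.650795)) = 1.031379; f(t_2) = 0.021855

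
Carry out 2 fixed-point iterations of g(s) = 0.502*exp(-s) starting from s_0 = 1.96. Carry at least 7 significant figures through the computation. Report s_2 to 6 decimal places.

s_1 = g(1.960000) = 0.070711
s_2 = g(0.070711) = 0.467729

0.467729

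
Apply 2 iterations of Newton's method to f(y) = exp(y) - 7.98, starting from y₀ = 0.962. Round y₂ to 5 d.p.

2.40419

f'(y) = exp(y)
y_0 = 0.962000: f = -5.363075, f' = 2.616925 → y_1 = 0.962000 - (-5.363075)/(2.616925) = 3.011380
y_1 = 3.011380: f = 12.335423, f' = 20.315423 → y_2 = 3.011380 - (12.335423)/(20.315423) = 2.404185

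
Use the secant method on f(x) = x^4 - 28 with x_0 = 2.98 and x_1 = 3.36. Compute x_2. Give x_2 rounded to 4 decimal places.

Secant update: x_(k+1) = x_k − f(x_k)·(x_k − x_(k-1))/(f(x_k) − f(x_(k-1))).
f(x_0) = 50.861504, f(x_1) = 99.455068
x_2 = 3.360000 - (99.455068)·(3.360000 - 2.980000)/(99.455068 - (50.861504)) = 2.582265; f(x_2) = 16.463443

2.5823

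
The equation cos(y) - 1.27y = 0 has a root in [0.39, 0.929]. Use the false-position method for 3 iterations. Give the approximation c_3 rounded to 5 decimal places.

False-position update: c = (a·f(b) − b·f(a))/(f(b) − f(a)); replace the endpoint whose sign matches f(c).
f(0.390000) = 0.429609, f(0.929000) = -0.581195
step 1: c = 0.619084, f(c) = 0.028173 > 0 → new bracket [0.619084, 0.929000]
step 2: c = 0.633413, f(c) = 0.001578 > 0 → new bracket [0.633413, 0.929000]
step 3: c = 0.634213, f(c) = 0.000088 > 0 → new bracket [0.634213, 0.929000]

0.63421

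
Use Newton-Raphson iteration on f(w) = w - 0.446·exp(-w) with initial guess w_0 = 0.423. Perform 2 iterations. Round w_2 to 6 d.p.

0.322918

f'(w) = 1 + 0.446·exp(-w)
w_0 = 0.423000: f = 0.130835, f' = 1.292165 → w_1 = 0.423000 - (0.130835)/(1.292165) = 0.321748
w_1 = 0.321748: f = -0.001550, f' = 1.323297 → w_2 = 0.321748 - (-0.001550)/(1.323297) = 0.322918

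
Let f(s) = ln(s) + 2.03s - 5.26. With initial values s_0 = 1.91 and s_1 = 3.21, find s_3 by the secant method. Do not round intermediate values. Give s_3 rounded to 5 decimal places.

f(s_0) = -0.735597, f(s_1) = 2.422571
s_2 = 3.210000 - (2.422571)·(3.210000 - 1.910000)/(2.422571 - (-0.735597)) = 2.212794; f(s_2) = 0.026229
s_3 = 2.212794 - (0.026229)·(2.212794 - 3.210000)/(0.026229 - (2.422571)) = 2.201880; f(s_3) = -0.000873

2.20188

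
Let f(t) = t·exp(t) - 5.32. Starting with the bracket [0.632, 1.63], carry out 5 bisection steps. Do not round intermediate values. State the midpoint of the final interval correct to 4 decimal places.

1.3649

f(0.632000) = -4.130974, f(1.630000) = 2.999316 (opposite signs)
step 1: m = 1.131000, f(m) = -1.815310 < 0 → root in [1.131000, 1.630000]
step 2: m = 1.380500, f(m) = 0.170096 > 0 → root in [1.131000, 1.380500]
step 3: m = 1.255750, f(m) = -0.911727 < 0 → root in [1.255750, 1.380500]
step 4: m = 1.318125, f(m) = -0.394946 < 0 → root in [1.318125, 1.380500]
step 5: m = 1.349312, f(m) = -0.118705 < 0 → root in [1.349312, 1.380500]
Midpoint of [1.349312, 1.380500] = 1.364906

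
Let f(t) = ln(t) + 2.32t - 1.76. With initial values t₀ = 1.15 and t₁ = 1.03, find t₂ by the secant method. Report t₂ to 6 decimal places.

0.826453

Secant update: t_(k+1) = t_k − f(t_k)·(t_k − t_(k-1))/(f(t_k) − f(t_(k-1))).
f(t_0) = 1.047762, f(t_1) = 0.659159
t_2 = 1.030000 - (0.659159)·(1.030000 - 1.150000)/(0.659159 - (1.047762)) = 0.826453; f(t_2) = -0.033242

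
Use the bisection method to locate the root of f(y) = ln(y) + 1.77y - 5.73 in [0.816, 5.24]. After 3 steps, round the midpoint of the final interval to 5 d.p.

2.75150

f(0.816000) = -4.489021, f(5.240000) = 5.201121 (opposite signs)
step 1: m = 3.028000, f(m) = 0.737462 > 0 → root in [0.816000, 3.028000]
step 2: m = 1.922000, f(m) = -1.674694 < 0 → root in [1.922000, 3.028000]
step 3: m = 2.475000, f(m) = -0.443010 < 0 → root in [2.475000, 3.028000]
Midpoint of [2.475000, 3.028000] = 2.751500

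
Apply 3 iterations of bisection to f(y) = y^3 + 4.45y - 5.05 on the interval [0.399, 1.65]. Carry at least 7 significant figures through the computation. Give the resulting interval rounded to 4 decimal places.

f(0.399000) = -3.210929, f(1.650000) = 6.784625 (opposite signs)
step 1: m = 1.024500, f(m) = 0.584340 > 0 → root in [0.399000, 1.024500]
step 2: m = 0.711750, f(m) = -1.522148 < 0 → root in [0.711750, 1.024500]
step 3: m = 0.868125, f(m) = -0.532589 < 0 → root in [0.868125, 1.024500]

[0.8681, 1.0245]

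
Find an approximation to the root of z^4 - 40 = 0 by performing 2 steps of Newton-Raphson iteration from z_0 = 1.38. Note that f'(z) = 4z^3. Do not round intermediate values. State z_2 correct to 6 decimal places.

z_0 = 1.380000: f = -36.373261, f' = 10.512288 → z_1 = 1.380000 - (-36.373261)/(10.512288) = 4.840071
z_1 = 4.840071: f = 508.790841, f' = 453.539516 → z_2 = 4.840071 - (508.790841)/(453.539516) = 3.718248

3.718248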